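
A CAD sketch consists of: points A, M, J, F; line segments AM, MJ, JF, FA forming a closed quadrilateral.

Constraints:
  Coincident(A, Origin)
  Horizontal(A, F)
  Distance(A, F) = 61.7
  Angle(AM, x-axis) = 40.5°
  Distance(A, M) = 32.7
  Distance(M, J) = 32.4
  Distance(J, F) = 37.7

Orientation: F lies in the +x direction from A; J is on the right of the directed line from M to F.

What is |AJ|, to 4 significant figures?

28.00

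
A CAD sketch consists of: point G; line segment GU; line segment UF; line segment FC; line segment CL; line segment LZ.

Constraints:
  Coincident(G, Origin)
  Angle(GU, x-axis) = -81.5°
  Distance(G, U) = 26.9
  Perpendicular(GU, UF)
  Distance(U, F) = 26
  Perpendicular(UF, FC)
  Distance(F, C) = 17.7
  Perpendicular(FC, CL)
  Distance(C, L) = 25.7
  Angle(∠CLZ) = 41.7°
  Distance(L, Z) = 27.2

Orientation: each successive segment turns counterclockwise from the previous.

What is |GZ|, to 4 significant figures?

34.20

G is at the origin; GU runs at -81.5° with length 26.9, so U = (3.976, -26.60). GU is perpendicular to UF, so UF runs at 8.500°; with |UF| = 26.0, F = (29.69, -22.76). The perpendicularity gives FC at right angles to UF, so FC runs at 98.50°; with |FC| = 17.7, C = (27.07, -5.256). FC is perpendicular to CL, so CL runs at -171.5°; with |CL| = 25.7, L = (1.657, -9.055). ∠CLZ = 41.7° gives LZ at -33.20° from the x-axis; with |LZ| = 27.2, Z = (24.42, -23.95). Then |GZ| = |Z − G| = 34.20.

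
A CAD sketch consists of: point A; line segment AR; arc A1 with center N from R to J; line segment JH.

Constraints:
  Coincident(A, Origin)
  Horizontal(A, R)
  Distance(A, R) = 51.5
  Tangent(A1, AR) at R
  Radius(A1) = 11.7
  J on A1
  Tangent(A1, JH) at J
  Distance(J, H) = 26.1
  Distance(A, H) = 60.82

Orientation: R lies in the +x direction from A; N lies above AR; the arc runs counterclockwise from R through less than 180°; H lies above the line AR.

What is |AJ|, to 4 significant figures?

63.79

A is at the origin; AR is horizontal with |AR| = 51.5 and R on the +x side, so R = (51.50, 0.000). Since A1 is tangent to AR there, NR ⟂ AR, so N = R + (0, 11.7) = (51.50, 11.70). Since NJ ⟂ JH (tangency), |NH| = √(11.7² + 26.1²) = 28.60 regardless of where J sits on A1. So H lies on both circle(A, 60.82) and circle(N, 28.60); the above-AR intersection is H = (46.01, 39.77). J is the foot of the tangent from H: J = (61.06, 18.44).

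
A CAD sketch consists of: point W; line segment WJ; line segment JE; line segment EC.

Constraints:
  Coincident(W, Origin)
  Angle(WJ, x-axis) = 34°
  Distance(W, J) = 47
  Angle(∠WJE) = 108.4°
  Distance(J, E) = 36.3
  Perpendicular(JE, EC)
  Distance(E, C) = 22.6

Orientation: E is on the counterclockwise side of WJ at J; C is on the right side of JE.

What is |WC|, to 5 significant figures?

84.441

W is at the origin; WJ runs at 34.0° with length 47.0, so J = 47.0·(cos 34.0°, sin 34.0°) = (38.965, 26.282). ∠WJE = 108.4°, so JE runs at 34.0° + (180° − 108.4°) = 105.60° from the x-axis; with |JE| = 36.3, E = J + 36.3·(cos 105.60°, sin 105.60°) = (29.203, 61.245). The perpendicularity gives EC at right angles to JE; with |EC| = 22.6 on the right of JE, C = E + 22.6·(0.96316, 0.26892) = (50.970, 67.322). Then |WC| = |C − W| = 84.441.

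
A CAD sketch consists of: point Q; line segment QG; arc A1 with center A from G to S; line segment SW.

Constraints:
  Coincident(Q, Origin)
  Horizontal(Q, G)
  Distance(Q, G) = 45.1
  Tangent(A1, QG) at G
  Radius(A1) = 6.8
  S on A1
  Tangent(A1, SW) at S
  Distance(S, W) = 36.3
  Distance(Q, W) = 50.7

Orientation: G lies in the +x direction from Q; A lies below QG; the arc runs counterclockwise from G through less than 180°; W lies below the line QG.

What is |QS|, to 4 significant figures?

38.83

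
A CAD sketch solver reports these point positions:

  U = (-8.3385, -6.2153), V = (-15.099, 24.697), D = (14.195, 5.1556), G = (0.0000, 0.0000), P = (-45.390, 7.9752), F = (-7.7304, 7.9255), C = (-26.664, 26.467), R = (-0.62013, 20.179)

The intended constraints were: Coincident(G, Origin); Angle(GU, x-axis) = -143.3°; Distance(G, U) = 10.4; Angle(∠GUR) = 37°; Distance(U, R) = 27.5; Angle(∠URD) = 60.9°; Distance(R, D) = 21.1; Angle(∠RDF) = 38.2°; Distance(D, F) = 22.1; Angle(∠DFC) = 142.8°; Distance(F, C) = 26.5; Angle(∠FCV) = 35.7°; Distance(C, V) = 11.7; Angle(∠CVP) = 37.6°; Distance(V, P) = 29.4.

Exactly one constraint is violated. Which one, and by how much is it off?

Distance(V, P) = 29.4 — off by 5.20.

G = (0.00, 0.00) ✓; GU at -143.3° ✓; |GU| = 10.40 ✓; ∠GUR = 37.00° ✓; |UR| = 27.50 ✓; ∠URD = 60.90° ✓; |RD| = 21.10 ✓; ∠RDF = 38.20° ✓; |DF| = 22.10 ✓; ∠DFC = 142.8° ✓; |FC| = 26.50 ✓; ∠FCV = 35.70° ✓; |CV| = 11.70 ✓; ∠CVP = 37.60° ✓; |VP| = 34.60 ✗.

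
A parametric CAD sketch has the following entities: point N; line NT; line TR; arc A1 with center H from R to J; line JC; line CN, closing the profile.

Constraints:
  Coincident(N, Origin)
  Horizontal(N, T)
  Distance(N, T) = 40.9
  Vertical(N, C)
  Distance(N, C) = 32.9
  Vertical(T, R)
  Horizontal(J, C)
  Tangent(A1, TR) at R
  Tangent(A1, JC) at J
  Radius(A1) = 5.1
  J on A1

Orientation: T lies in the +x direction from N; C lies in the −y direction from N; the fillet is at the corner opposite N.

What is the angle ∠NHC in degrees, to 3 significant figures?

45.9°

N is at the origin; NT is horizontal with |NT| = 40.9 and T on the +x side, so T = (40.9, 0.00). NC is vertical with |NC| = 32.9 and C on the −y side, so C = (0.00, -32.9). The virtual corner opposite N is at (40.9, -32.9). The tangent condition forces HR to be normal to TR and the tangent condition forces HJ to be normal to JC, with radius 5.1, so the center H sits 5.1 in from both sides at H = (35.8, -27.8). Then cos ∠NHC = HN·HC / (|HN||HC|), giving 45.9°.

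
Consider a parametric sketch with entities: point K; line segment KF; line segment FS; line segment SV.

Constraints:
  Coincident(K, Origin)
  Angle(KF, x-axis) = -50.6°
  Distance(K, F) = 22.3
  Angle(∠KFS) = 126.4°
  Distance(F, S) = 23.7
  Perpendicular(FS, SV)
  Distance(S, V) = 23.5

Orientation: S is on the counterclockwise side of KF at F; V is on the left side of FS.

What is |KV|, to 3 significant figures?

37.3

K is at the origin; KF runs at -50.6° with length 22.3, so F = 22.3·(cos -50.6°, sin -50.6°) = (14.2, -17.2). ∠KFS = 126.4°, so FS runs at -50.6° + (180° − 126.4°) = 3.00° from the x-axis; with |FS| = 23.7, S = F + 23.7·(cos 3.00°, sin 3.00°) = (37.8, -16.0). The perpendicularity gives SV at right angles to FS; with |SV| = 23.5 on the left of FS, V = S + 23.5·(-0.0523, 0.999) = (36.6, 7.48). Then |KV| = |V − K| = 37.3.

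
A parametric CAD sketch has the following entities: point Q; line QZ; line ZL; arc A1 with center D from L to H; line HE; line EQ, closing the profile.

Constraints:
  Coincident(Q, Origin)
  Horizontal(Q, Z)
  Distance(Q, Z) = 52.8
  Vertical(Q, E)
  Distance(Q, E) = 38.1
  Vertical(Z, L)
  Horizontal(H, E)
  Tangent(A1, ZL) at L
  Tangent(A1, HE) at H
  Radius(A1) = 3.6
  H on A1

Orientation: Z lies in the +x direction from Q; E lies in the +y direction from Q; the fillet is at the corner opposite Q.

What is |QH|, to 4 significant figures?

62.23

Q is at the origin; QZ is horizontal with |QZ| = 52.8 and Z on the +x side, so Z = (52.80, 0.000). Q and E share the same x with |QE| = 38.1 and E on the +y side, so E = (0.000, 38.10). The virtual corner opposite Q is at (52.80, 38.10). Since A1 is tangent to ZL there, DL ⟂ ZL and since A1 is tangent to HE there, DH ⟂ HE, with radius 3.6, so the center D sits 3.6 in from both sides at D = (49.20, 34.50). That places the tangent points at L = (52.80, 34.50) on ZL and H = (49.20, 38.10) on HE. Then |QH| = |H − Q| = 62.23.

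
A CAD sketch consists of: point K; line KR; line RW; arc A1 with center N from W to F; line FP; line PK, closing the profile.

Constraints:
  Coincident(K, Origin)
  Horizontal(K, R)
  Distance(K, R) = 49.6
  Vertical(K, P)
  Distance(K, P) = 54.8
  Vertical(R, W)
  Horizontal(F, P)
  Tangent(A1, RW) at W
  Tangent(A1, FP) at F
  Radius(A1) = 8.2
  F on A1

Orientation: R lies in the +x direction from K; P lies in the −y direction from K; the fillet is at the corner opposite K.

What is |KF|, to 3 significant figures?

68.7

K is at the origin; KR is horizontal with |KR| = 49.6 and R on the +x side, so R = (49.6, 0.00). K and P share the same x with |KP| = 54.8 and P on the −y side, so P = (0.00, -54.8). The virtual corner opposite K is at (49.6, -54.8). Tangency of A1 to RW means the radius NW is perpendicular to RW and A1 meets FP tangentially, so NF is at right angles to FP, with radius 8.2, so the center N sits 8.2 in from both sides at N = (41.4, -46.6). That places the tangent points at W = (49.6, -46.6) on RW and F = (41.4, -54.8) on FP. Then |KF| = |F − K| = 68.7.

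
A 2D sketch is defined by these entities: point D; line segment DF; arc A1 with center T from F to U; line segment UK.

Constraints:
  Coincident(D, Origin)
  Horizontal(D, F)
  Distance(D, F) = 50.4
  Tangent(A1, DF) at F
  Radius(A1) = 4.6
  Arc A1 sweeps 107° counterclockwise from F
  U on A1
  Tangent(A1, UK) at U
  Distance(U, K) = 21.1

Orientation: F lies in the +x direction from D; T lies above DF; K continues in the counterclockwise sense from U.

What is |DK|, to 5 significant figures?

55.202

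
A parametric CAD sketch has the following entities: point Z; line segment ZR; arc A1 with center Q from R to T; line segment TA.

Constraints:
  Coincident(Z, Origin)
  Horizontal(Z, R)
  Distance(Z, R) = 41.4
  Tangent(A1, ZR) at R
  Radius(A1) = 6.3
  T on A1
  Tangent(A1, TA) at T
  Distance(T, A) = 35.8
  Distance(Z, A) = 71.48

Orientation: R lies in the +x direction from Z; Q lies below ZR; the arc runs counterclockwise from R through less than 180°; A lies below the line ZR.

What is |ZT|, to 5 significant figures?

38.313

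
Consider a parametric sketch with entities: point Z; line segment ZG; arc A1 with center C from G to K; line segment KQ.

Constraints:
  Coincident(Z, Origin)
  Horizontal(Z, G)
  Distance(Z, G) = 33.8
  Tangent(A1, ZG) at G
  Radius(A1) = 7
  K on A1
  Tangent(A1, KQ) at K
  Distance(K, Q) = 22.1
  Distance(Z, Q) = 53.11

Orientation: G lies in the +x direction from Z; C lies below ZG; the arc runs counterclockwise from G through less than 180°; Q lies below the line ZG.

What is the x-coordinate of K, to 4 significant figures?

29.20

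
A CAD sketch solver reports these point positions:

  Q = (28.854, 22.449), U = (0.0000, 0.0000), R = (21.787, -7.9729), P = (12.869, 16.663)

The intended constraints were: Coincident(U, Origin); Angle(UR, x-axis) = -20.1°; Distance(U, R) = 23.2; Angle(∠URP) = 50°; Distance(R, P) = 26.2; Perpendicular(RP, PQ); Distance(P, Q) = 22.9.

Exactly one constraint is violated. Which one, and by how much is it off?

Distance(P, Q) = 22.9 — off by 5.90.

U = (0.00, 0.00) ✓; UR at -20.10° ✓; |UR| = 23.20 ✓; ∠URP = 50.00° ✓; |RP| = 26.20 ✓; ∠(RP, PQ) = 90.00° ✓; |PQ| = 17.00 ✗.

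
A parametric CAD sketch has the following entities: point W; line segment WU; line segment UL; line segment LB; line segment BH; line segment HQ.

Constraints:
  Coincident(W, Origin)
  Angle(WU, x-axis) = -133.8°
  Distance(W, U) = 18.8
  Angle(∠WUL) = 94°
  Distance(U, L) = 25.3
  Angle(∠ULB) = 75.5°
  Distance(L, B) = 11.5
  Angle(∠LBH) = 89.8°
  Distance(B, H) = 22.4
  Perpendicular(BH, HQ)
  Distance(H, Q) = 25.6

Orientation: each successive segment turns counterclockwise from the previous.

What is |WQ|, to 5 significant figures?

39.018

∠LBH = 89.8° gives BH at 146.90° from the x-axis; with |BH| = 22.4, H = (-8.4689, -10.467). The perpendicularity gives HQ at right angles to BH, so HQ runs at -123.10°; with |HQ| = 25.6, Q = (-22.449, -31.913). Then |WQ| = |Q − W| = 39.018.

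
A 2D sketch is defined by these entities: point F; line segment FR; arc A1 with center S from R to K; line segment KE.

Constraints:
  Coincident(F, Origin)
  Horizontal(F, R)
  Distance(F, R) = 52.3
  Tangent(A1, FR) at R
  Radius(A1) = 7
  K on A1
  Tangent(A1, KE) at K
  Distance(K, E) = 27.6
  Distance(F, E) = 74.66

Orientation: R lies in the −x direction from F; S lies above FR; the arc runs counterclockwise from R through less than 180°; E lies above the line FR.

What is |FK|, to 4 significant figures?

49.13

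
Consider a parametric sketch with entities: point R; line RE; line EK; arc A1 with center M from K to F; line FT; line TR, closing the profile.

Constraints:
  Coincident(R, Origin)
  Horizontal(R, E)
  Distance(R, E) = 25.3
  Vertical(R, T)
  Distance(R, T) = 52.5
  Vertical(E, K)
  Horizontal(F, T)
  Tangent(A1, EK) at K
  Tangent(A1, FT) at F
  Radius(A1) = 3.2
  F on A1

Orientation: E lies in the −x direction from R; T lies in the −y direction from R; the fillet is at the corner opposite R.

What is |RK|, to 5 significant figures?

55.413

The virtual corner opposite R is at (-25.300, -52.500). Since A1 is tangent to EK there, MK ⟂ EK and the tangent condition forces MF to be normal to FT, with radius 3.2, so the center M sits 3.2 in from both sides at M = (-22.100, -49.300). That places the tangent points at K = (-25.300, -49.300) on EK and F = (-22.100, -52.500) on FT. Then |RK| = |K − R| = 55.413.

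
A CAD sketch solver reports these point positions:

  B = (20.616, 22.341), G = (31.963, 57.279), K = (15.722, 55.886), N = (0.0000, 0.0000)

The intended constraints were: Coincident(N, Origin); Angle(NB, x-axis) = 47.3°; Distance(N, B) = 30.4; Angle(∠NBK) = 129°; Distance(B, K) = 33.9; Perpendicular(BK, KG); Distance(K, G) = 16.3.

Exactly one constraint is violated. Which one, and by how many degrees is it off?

Perpendicular(BK, KG) — off by 3.40°.

N = (0.00, 0.00) ✓; NB at 47.30° ✓; |NB| = 30.40 ✓; ∠NBK = 129.0° ✓; |BK| = 33.90 ✓; ∠(BK, KG) = 93.40° ✗; |KG| = 16.30 ✓.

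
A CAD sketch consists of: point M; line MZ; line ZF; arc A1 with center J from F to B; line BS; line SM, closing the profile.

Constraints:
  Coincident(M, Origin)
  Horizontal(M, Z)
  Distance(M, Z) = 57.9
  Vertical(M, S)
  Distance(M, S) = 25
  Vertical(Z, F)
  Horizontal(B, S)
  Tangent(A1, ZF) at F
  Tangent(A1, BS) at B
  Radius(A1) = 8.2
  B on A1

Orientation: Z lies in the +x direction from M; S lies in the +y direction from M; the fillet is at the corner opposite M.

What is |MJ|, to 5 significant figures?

52.463

M is at the origin; M and Z share the same y with |MZ| = 57.9 and Z on the +x side, so Z = (57.900, 0.0000). MS is vertical with |MS| = 25.0 and S on the +y side, so S = (0.0000, 25.000). The virtual corner opposite M is at (57.900, 25.000). A1 meets ZF tangentially, so JF is at right angles to ZF and since A1 is tangent to BS there, JB ⟂ BS, with radius 8.2, so the center J sits 8.2 in from both sides at J = (49.700, 16.800). Then |MJ| = |J − M| = 52.463.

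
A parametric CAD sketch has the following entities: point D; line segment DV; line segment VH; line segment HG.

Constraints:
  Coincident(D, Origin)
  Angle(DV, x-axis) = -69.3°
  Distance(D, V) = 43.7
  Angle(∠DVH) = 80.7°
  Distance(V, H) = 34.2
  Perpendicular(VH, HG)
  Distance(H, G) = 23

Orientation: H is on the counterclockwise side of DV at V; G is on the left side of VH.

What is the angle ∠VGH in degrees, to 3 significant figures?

56.1°

D is at the origin; DV runs at -69.3° with length 43.7, so V = 43.7·(cos -69.3°, sin -69.3°) = (15.4, -40.9). ∠DVH = 80.7°, so VH runs at -69.3° + (180° − 80.7°) = 30.0° from the x-axis; with |VH| = 34.2, H = V + 34.2·(cos 30.0°, sin 30.0°) = (45.1, -23.8). VH ⟂ HG; with |HG| = 23.0 on the left of VH, G = H + 23.0·(-0.500, 0.866) = (33.6, -3.86). Then cos ∠VGH = GV·GH / (|GV||GH|), giving 56.1°.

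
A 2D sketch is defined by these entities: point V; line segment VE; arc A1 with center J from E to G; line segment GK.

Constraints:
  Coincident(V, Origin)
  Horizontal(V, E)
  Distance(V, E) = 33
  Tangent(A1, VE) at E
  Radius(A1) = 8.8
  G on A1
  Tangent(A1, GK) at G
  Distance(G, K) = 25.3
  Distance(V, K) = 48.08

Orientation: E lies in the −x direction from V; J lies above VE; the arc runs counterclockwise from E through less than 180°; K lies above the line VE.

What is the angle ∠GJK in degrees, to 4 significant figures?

70.82°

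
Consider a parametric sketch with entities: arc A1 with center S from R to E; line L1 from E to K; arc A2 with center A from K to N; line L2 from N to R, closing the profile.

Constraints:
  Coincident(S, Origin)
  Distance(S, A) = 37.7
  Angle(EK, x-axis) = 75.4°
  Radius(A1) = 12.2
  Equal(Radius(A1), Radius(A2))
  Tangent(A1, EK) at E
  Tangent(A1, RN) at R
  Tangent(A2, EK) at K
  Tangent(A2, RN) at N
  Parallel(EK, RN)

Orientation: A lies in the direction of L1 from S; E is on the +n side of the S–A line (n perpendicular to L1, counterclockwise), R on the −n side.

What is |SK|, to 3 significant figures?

39.6

The slot axis is L1's direction at 75.4°, so u = (cos 75.4°, sin 75.4°) = (0.252, 0.968) and n = (−sin 75.4°, cos 75.4°) = (-0.968, 0.252). S is at the origin and A lies 37.7 along u from S, so A = 37.7·u = (9.50, 36.5). Tangency of A1 to both parallel lines with radius 12.2 puts E and R at S ± 12.2·n: E = (-11.8, 3.08), R = (11.8, -3.08). Equal radii place K and N the same way about A: K = A + 12.2·n = (-2.30, 39.6), N = A − 12.2·n = (21.3, 33.4). Then |SK| = |K − S| = 39.6.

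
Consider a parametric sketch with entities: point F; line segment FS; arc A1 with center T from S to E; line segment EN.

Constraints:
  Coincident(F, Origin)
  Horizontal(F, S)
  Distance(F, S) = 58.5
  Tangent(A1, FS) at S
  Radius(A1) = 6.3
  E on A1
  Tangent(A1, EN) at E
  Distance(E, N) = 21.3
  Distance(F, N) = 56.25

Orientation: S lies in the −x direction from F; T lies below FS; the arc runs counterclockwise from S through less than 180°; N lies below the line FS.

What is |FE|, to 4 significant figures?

64.15

Checks: |TE| = 6.300 ✓; ∠(TE, EN) = 90.00° ✓; |EN| = 21.30 ✓; |FN| = 56.25 ✓.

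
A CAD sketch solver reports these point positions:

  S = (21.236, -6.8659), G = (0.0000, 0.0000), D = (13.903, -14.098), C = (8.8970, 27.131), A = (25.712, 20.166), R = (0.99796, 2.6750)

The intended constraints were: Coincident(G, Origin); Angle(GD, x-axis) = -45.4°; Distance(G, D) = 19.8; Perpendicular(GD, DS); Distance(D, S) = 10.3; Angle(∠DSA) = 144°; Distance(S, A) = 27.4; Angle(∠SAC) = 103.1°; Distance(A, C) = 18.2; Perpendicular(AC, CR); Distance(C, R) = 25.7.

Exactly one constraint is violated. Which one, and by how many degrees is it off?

Perpendicular(AC, CR) — off by 4.60°.

G = (0.00, 0.00) ✓; GD at -45.40° ✓; |GD| = 19.80 ✓; ∠(GD, DS) = 90.00° ✓; |DS| = 10.30 ✓; ∠DSA = 144.0° ✓; |SA| = 27.40 ✓; ∠SAC = 103.1° ✓; |AC| = 18.20 ✓; ∠(AC, CR) = 94.60° ✗; |CR| = 25.70 ✓.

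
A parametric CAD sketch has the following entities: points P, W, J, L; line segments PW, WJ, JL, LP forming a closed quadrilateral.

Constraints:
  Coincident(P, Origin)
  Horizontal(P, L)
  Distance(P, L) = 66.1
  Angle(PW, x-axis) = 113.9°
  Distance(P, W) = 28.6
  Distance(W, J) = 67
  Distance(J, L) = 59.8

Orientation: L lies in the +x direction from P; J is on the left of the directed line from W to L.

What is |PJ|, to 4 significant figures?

74.43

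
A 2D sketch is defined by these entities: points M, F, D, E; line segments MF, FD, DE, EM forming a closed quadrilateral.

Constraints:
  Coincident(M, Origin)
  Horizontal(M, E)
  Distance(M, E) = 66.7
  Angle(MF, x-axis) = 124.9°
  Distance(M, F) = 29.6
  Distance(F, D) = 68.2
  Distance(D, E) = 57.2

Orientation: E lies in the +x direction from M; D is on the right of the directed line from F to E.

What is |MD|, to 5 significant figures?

38.635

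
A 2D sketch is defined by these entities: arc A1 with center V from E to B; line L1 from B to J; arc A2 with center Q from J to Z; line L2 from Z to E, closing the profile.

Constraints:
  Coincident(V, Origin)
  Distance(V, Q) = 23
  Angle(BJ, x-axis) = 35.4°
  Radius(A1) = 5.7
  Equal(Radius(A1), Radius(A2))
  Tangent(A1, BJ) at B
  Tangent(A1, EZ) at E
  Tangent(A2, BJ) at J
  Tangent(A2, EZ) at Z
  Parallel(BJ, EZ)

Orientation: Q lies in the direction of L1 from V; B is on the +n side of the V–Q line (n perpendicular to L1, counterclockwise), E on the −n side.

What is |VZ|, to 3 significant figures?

23.7

Tangency of A1 to both parallel lines with radius 5.7 puts B and E at V ± 5.7·n: B = (-3.30, 4.65), E = (3.30, -4.65). Equal radii place J and Z the same way about Q: J = Q + 5.7·n = (15.4, 18.0), Z = Q − 5.7·n = (22.0, 8.68). Then |VZ| = |Z − V| = 23.7.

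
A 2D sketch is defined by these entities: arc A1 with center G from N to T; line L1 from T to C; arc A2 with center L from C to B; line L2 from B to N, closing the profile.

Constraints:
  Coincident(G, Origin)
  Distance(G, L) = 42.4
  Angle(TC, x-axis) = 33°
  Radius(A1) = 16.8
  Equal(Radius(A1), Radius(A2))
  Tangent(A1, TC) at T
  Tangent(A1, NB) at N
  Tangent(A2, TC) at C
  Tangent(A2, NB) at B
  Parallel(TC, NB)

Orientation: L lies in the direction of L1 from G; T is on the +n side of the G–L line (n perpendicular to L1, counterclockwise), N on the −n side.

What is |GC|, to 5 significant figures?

45.607

The slot axis is L1's direction at 33.0°, so u = (cos 33.0°, sin 33.0°) = (0.83867, 0.54464) and n = (−sin 33.0°, cos 33.0°) = (-0.54464, 0.83867). G is at the origin and L lies 42.4 along u from G, so L = 42.4·u = (35.560, 23.093). Tangency of A1 to both parallel lines with radius 16.8 puts T and N at G ± 16.8·n: T = (-9.1499, 14.090), N = (9.1499, -14.090). Equal radii place C and B the same way about L: C = L + 16.8·n = (26.410, 37.182), B = L − 16.8·n = (44.710, 9.0030). Then |GC| = |C − G| = 45.607.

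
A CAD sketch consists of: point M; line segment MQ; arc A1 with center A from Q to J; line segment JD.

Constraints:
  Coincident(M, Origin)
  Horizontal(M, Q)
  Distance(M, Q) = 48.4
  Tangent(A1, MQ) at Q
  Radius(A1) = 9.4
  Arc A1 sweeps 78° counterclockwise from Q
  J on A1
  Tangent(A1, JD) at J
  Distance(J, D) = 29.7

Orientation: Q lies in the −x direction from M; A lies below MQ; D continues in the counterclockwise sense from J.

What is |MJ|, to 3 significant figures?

58.1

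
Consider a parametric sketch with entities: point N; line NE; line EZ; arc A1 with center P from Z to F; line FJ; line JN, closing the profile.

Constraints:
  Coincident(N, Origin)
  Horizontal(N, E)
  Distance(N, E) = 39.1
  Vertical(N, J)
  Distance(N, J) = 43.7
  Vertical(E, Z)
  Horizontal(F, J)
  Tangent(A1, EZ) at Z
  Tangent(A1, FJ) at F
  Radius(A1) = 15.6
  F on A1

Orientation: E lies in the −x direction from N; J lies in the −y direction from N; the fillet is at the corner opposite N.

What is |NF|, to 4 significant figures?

49.62

N is at the origin; N and E share the same y with |NE| = 39.1 and E on the −x side, so E = (-39.10, 0.000). N and J share the same x with |NJ| = 43.7 and J on the −y side, so J = (0.000, -43.70). The virtual corner opposite N is at (-39.10, -43.70). Tangency of A1 to EZ means the radius PZ is perpendicular to EZ and A1 meets FJ tangentially, so PF is at right angles to FJ, with radius 15.6, so the center P sits 15.6 in from both sides at P = (-23.50, -28.10). That places the tangent points at Z = (-39.10, -28.10) on EZ and F = (-23.50, -43.70) on FJ. Then |NF| = |F − N| = 49.62.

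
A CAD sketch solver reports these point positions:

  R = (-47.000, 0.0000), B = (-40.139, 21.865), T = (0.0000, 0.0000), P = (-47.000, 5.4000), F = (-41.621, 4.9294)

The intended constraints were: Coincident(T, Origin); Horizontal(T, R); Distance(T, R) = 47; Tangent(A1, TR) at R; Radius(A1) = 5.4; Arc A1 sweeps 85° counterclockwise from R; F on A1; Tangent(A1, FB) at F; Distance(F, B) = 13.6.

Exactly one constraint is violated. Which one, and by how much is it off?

Distance(F, B) = 13.6 — off by 3.40.

T = (0.00, 0.00) ✓; T.y = 0.00, R.y = 0.00 ✓; |TR| = 47.00 ✓; ∠(PR, RT) = 90.00° ✓; |PR| = 5.400 ✓; bearing(P→F) − bearing(P→R) = 85.00° ✓; |PF| = 5.400 ✓; ∠(PF, FB) = 90.00° ✓; |FB| = 17.00 ✗.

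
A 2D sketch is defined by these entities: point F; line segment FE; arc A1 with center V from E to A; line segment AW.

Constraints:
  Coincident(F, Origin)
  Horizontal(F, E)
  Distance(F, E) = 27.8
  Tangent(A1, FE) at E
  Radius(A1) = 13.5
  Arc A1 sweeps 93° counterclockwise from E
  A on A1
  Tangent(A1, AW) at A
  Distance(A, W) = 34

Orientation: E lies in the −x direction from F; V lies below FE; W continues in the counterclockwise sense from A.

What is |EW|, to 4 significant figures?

49.56

On A1, E sits at bearing 90° from V; a 93° counterclockwise sweep puts A at bearing 183°, so A = V + 13.5·(cos 183°, sin 183°) = (-41.28, -14.21). A1 meets AW tangentially, so VA is at right angles to AW, so AW runs along (−sin 183°, cos 183°); with |AW| = 34.0, W = (-39.50, -48.16). Then |EW| = |W − E| = 49.56.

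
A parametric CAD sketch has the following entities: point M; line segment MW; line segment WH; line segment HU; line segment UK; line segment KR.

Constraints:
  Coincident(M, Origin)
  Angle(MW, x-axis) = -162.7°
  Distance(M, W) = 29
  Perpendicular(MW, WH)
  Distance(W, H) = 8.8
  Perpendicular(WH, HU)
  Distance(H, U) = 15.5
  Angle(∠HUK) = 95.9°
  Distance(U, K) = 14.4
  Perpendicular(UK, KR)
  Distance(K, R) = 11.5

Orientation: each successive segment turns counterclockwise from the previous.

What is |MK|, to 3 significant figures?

13.2

WH is perpendicular to HU, so HU runs at 17.3°; with |HU| = 15.5, U = (-10.3, -12.4). ∠HUK = 95.9° gives UK at 101° from the x-axis; with |UK| = 14.4, K = (-13.1, 1.70). Then |MK| = |K − M| = 13.2.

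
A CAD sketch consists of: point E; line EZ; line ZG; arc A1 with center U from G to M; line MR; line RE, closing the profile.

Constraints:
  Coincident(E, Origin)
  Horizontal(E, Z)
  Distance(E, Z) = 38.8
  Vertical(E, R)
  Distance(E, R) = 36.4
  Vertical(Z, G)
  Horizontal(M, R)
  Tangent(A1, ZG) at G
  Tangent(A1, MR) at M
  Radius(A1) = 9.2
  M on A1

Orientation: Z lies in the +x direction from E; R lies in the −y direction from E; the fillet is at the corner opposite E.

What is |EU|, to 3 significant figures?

40.2

E is at the origin; E and Z share the same y with |EZ| = 38.8 and Z on the +x side, so Z = (38.8, 0.00). ER is vertical with |ER| = 36.4 and R on the −y side, so R = (0.00, -36.4). The virtual corner opposite E is at (38.8, -36.4). A1 meets ZG tangentially, so UG is at right angles to ZG and tangency of A1 to MR means the radius UM is perpendicular to MR, with radius 9.2, so the center U sits 9.2 in from both sides at U = (29.6, -27.2). Then |EU| = |U − E| = 40.2.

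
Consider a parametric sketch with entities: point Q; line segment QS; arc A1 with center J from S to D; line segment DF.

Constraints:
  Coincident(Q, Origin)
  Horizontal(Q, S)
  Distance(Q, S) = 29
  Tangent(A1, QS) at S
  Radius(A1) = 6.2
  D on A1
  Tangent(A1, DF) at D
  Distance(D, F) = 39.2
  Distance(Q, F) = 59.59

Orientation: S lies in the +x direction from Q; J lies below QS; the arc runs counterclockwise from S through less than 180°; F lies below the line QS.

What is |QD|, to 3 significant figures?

25.0

Checks: |QS| = 29.00 ✓; |JD| = 6.200 ✓; ∠(JD, DF) = 90.00° ✓; |DF| = 39.20 ✓; |QF| = 59.59 ✓.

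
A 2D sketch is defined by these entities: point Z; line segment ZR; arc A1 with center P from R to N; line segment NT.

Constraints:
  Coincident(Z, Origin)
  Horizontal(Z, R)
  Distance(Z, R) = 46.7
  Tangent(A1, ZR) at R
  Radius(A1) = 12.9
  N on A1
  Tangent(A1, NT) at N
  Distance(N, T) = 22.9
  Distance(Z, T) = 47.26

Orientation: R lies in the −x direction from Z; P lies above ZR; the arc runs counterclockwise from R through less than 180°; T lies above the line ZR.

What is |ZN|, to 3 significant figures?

35.9

Z is at the origin; Z and R share the same y with |ZR| = 46.7 and R on the −x side, so R = (-46.7, 0.00). A1 meets ZR tangentially, so PR is at right angles to ZR, so P = R + (0, 12.9) = (-46.7, 12.9). Since PN ⟂ NT (tangency), |PT| = √(12.9² + 22.9²) = 26.3 regardless of where N sits on A1. So T lies on both circle(Z, 47.26) and circle(P, 26.3); the above-ZR intersection is T = (-32.1, 34.7). N is the foot of the tangent from T: N = (-33.8, 11.9).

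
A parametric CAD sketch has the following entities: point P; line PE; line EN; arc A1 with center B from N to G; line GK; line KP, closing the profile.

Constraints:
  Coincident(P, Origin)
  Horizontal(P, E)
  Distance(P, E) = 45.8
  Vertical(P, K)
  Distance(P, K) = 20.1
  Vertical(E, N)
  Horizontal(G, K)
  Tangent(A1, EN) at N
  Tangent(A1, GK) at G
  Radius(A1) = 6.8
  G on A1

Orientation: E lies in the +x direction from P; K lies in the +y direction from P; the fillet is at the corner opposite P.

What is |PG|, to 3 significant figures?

43.9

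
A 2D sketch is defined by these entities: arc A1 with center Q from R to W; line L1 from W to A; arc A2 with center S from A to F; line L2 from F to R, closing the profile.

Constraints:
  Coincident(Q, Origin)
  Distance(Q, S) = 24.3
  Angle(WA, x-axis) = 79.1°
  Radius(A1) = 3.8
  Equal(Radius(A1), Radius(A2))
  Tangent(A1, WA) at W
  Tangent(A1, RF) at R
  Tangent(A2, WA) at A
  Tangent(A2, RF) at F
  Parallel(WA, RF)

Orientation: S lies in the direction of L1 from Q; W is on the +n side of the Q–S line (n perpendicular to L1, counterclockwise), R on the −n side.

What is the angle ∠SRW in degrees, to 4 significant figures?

81.11°

The slot axis is L1's direction at 79.1°, so u = (cos 79.1°, sin 79.1°) = (0.1891, 0.9820) and n = (−sin 79.1°, cos 79.1°) = (-0.9820, 0.1891). Q is at the origin and S lies 24.3 along u from Q, so S = 24.3·u = (4.595, 23.86). Tangency of A1 to both parallel lines with radius 3.8 puts W and R at Q ± 3.8·n: W = (-3.731, 0.7186), R = (3.731, -0.7186). Then cos ∠SRW = RS·RW / (|RS||RW|), giving 81.11°.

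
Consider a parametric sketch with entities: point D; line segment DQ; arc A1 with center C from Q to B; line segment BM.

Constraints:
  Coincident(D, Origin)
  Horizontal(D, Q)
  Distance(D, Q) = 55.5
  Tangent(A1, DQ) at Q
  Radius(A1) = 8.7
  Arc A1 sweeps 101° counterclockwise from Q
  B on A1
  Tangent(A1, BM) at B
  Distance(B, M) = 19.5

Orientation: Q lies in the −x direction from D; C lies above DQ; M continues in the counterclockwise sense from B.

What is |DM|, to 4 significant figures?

58.64

D is at the origin; DQ is horizontal with |DQ| = 55.5 and Q on the −x side, so Q = (-55.50, 0.000). The tangent condition forces CQ to be normal to DQ, so C = Q + (0, 8.7) = (-55.50, 8.700). On A1, Q sits at bearing -90° from C; a 101° counterclockwise sweep puts B at bearing 11°, so B = C + 8.7·(cos 11°, sin 11°) = (-46.96, 10.36). A1 meets BM tangentially, so CB is at right angles to BM, so BM runs along (−sin 11°, cos 11°); with |BM| = 19.5, M = (-50.68, 29.50). Then |DM| = |M − D| = 58.64.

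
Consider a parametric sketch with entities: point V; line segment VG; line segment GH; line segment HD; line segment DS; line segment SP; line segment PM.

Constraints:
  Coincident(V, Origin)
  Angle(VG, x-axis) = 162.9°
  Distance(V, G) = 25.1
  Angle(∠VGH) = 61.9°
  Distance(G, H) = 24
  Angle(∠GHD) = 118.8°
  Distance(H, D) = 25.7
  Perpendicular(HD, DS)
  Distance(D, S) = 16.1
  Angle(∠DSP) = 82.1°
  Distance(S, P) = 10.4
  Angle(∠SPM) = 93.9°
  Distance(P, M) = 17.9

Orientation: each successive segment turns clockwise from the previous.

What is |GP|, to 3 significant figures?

27.7

HD ⟂ DS, so DS runs at -106°; with |DS| = 16.1, S = (13.1, 1.59). ∠DSP = 82.1° gives SP at 156° from the x-axis; with |SP| = 10.4, P = (3.67, 5.87). Then |GP| = |P − G| = 27.7.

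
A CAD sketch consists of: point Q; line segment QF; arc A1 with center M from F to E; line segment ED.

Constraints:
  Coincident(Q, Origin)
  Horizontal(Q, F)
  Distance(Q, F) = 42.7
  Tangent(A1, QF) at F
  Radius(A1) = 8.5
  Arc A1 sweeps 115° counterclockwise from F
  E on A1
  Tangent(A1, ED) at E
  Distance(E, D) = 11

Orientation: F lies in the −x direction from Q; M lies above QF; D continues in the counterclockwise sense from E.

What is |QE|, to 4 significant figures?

37.03

Q is at the origin; QF is horizontal with |QF| = 42.7 and F on the −x side, so F = (-42.70, 0.000). A1 meets QF tangentially, so MF is at right angles to QF, so M = F + (0, 8.5) = (-42.70, 8.500). On A1, F sits at bearing -90° from M; a 115° counterclockwise sweep puts E at bearing 25°, so E = M + 8.5·(cos 25°, sin 25°) = (-35.00, 12.09). Then |QE| = |E − Q| = 37.03.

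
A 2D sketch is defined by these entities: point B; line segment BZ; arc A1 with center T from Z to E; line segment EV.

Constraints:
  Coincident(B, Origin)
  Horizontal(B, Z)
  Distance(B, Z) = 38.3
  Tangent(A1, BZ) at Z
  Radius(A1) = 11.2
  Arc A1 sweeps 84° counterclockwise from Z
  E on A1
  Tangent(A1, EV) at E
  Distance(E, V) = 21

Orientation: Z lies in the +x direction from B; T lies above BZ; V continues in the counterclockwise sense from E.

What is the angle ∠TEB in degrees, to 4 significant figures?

17.47°

The tangent condition forces TZ to be normal to BZ, so T = Z + (0, 11.2) = (38.30, 11.20). On A1, Z sits at bearing -90° from T; an 84° counterclockwise sweep puts E at bearing -6°, so E = T + 11.2·(cos -6°, sin -6°) = (49.44, 10.03). Then cos ∠TEB = ET·EB / (|ET||EB|), giving 17.47°.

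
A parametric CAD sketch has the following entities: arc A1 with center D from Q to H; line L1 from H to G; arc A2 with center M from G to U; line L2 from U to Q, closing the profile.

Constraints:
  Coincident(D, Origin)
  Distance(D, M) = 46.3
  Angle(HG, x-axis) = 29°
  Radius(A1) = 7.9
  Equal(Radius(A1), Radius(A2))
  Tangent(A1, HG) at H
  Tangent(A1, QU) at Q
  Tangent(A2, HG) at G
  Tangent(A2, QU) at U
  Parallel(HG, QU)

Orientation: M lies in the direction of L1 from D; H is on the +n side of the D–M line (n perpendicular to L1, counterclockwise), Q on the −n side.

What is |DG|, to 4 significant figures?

46.97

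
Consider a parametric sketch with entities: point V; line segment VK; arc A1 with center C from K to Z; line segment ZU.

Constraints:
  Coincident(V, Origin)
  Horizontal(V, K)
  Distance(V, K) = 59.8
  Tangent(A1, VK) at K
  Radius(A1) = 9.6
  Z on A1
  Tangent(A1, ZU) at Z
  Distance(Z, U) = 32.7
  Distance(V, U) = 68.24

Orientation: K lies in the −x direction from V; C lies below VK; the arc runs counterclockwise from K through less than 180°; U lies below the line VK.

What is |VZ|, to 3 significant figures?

69.7

V is at the origin; VK is horizontal with |VK| = 59.8 and K on the −x side, so K = (-59.8, 0.00). The tangent condition forces CK to be normal to VK, so C = K + (0, -9.6) = (-59.8, -9.60). Since CZ ⟂ ZU (tangency), |CU| = √(9.6² + 32.7²) = 34.1 regardless of where Z sits on A1. So U lies on both circle(V, 68.24) and circle(C, 34.1); the below-VK intersection is U = (-53.0, -43.0). Z is the foot of the tangent from U: Z = (-68.3, -14.1).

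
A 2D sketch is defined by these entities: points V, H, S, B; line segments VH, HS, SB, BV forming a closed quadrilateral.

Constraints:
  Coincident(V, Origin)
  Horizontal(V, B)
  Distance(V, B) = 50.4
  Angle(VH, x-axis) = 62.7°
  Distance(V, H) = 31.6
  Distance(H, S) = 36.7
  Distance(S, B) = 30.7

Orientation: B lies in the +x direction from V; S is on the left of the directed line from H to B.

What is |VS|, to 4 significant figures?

59.61

Checks: |HS| = 36.70 ✓; |SB| = 30.70 ✓.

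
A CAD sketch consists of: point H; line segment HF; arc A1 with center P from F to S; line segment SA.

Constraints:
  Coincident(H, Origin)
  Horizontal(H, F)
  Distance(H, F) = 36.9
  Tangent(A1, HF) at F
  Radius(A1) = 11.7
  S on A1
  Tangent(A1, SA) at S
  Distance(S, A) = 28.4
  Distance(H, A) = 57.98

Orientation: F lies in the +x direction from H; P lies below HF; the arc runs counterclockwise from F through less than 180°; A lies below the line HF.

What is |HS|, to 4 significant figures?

31.57

Checks: ∠(PF, FH) = 90.00° ✓; |PF| = 11.70 ✓; |PS| = 11.70 ✓; ∠(PS, SA) = 90.00° ✓; |SA| = 28.40 ✓; |HA| = 57.98 ✓.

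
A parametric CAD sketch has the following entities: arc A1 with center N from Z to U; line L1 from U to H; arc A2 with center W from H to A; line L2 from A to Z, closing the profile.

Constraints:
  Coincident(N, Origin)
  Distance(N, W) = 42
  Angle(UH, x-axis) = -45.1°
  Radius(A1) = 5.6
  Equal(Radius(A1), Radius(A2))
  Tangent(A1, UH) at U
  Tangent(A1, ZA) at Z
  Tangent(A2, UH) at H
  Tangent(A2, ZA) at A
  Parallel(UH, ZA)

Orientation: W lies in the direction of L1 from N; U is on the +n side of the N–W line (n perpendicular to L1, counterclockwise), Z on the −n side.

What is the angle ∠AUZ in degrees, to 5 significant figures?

75.069°

Tangency of A1 to both parallel lines with radius 5.6 puts U and Z at N ± 5.6·n: U = (3.9667, 3.9529), Z = (-3.9667, -3.9529). Equal radii place H and A the same way about W: H = W + 5.6·n = (33.613, -25.797), A = W − 5.6·n = (25.680, -33.703). Then cos ∠AUZ = UA·UZ / (|UA||UZ|), giving 75.069°.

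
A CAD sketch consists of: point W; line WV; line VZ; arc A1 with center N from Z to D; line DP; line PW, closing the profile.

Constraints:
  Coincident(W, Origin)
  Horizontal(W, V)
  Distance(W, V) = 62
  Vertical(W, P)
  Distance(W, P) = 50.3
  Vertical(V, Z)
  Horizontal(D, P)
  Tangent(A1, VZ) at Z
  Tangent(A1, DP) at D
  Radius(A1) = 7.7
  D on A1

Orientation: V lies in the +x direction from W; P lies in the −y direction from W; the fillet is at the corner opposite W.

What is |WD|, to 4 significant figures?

74.02

W is at the origin; WV is horizontal with |WV| = 62.0 and V on the +x side, so V = (62.00, 0.000). WP is vertical with |WP| = 50.3 and P on the −y side, so P = (0.000, -50.30). The virtual corner opposite W is at (62.00, -50.30). A1 meets VZ tangentially, so NZ is at right angles to VZ and tangency of A1 to DP means the radius ND is perpendicular to DP, with radius 7.7, so the center N sits 7.7 in from both sides at N = (54.30, -42.60). That places the tangent points at Z = (62.00, -42.60) on VZ and D = (54.30, -50.30) on DP. Then |WD| = |D − W| = 74.02.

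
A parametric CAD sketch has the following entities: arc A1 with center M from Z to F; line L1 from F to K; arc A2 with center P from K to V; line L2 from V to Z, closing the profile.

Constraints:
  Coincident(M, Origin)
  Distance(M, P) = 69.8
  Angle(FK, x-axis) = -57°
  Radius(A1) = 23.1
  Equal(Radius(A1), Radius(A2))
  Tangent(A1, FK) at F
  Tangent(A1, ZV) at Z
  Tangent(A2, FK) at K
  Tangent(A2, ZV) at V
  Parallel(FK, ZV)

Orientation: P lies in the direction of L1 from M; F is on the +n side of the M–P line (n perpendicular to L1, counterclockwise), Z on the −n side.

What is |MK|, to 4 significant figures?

73.52

The slot axis is L1's direction at -57.0°, so u = (cos -57.0°, sin -57.0°) = (0.5446, -0.8387) and n = (−sin -57.0°, cos -57.0°) = (0.8387, 0.5446). M is at the origin and P lies 69.8 along u from M, so P = 69.8·u = (38.02, -58.54). Tangency of A1 to both parallel lines with radius 23.1 puts F and Z at M ± 23.1·n: F = (19.37, 12.58), Z = (-19.37, -12.58). Equal radii place K and V the same way about P: K = P + 23.1·n = (57.39, -45.96), V = P − 23.1·n = (18.64, -71.12). Then |MK| = |K − M| = 73.52.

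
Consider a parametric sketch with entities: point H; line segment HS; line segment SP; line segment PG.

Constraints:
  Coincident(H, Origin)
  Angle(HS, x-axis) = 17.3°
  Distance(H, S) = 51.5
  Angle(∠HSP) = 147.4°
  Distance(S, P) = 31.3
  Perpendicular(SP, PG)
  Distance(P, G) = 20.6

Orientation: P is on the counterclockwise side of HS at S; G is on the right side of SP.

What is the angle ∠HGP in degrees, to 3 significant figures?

57.1°

H is at the origin; HS runs at 17.3° with length 51.5, so S = 51.5·(cos 17.3°, sin 17.3°) = (49.2, 15.3). ∠HSP = 147.4°, so SP runs at 17.3° + (180° − 147.4°) = 49.9° from the x-axis; with |SP| = 31.3, P = S + 31.3·(cos 49.9°, sin 49.9°) = (69.3, 39.3). SP is perpendicular to PG; with |PG| = 20.6 on the right of SP, G = P + 20.6·(0.765, -0.644) = (85.1, 26.0). Then cos ∠HGP = GH·GP / (|GH||GP|), giving 57.1°.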